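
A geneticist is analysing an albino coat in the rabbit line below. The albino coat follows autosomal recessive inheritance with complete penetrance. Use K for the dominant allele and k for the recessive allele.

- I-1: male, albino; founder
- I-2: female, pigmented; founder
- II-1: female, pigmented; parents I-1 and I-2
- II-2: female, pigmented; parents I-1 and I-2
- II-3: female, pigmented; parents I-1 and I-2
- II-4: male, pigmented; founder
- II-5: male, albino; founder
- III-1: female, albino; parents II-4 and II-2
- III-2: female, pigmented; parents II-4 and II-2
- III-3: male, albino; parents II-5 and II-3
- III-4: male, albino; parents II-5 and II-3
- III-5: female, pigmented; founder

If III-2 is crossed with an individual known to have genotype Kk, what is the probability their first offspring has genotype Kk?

II-4 is pigmented so carries K and passed k to III-1 (kk), so II-4 is Kk.
II-2 is pigmented so carries K and received k from I-1 (kk), so II-2 is Kk.
III-2 is a pigmented offspring of II-4 (Kk) × II-2 (Kk), whose cross gives 1/4 KK : 1/2 Kk : 1/4 kk; conditioning on being pigmented, III-2 is KK with probability 1/3, Kk with probability 2/3.
Summing over parental genotype combinations, P(offspring has genotype Kk) = 1/3·1/2 + 2/3·1/2 = 1/2.

1/2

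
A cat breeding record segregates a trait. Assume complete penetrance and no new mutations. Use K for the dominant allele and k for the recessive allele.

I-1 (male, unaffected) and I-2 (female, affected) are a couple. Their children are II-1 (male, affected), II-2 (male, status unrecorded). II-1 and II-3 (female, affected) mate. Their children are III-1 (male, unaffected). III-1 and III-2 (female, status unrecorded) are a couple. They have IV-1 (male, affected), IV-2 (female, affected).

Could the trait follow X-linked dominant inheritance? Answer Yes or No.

A consistent assignment under X-linked dominant exists: I-1 X^k Y, I-2 X^K X^K, II-1 X^K Y, II-2 X^K Y, II-3 X^K X^k, III-1 X^k Y, III-2 X^K X^K, IV-1 X^K Y, IV-2 X^K X^k.
In this assignment every recorded phenotype matches its genotype and every non-founder's genotype is obtainable from its parents' genotypes, so the pedigree is consistent.

Yes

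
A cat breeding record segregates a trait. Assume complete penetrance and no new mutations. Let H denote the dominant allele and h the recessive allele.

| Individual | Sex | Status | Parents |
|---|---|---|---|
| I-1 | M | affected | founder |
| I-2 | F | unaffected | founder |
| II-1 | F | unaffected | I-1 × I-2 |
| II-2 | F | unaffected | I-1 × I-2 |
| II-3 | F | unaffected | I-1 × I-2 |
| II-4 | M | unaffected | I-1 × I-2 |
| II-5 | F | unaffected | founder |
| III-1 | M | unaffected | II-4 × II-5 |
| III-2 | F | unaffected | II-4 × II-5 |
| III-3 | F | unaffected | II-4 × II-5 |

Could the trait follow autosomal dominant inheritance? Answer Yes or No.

A consistent assignment under autosomal dominant exists: I-1 Hh, I-2 hh, II-1 hh, II-2 hh, II-3 hh, II-4 hh, II-5 hh, III-1 hh, III-2 hh, III-3 hh.
In this assignment every recorded phenotype matches its genotype and every non-founder's genotype is obtainable from its parents' genotypes, so the pedigree is consistent.

Yes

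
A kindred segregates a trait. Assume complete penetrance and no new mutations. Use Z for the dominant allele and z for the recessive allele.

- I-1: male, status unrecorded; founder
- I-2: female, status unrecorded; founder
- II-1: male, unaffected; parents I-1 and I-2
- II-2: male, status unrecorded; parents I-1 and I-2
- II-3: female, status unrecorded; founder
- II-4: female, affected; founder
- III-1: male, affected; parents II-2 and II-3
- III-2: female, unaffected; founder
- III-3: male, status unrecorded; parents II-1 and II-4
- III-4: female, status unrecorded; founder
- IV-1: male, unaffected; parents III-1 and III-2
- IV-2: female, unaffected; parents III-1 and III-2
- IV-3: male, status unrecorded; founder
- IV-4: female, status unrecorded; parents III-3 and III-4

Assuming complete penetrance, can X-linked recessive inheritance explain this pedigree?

Yes

A consistent assignment under X-linked recessive exists: I-1 X^Z Y, I-2 X^Z X^Z, II-1 X^Z Y, II-2 X^Z Y, II-3 X^Z X^z, II-4 X^z X^z, III-1 X^z Y, III-2 X^Z X^Z, III-3 X^z Y, III-4 X^Z X^Z, IV-1 X^Z Y, IV-2 X^Z X^z, IV-3 X^Z Y, IV-4 X^Z X^z.
In this assignment every recorded phenotype matches its genotype and every non-founder's genotype is obtainable from its parents' genotypes, so the pedigree is consistent.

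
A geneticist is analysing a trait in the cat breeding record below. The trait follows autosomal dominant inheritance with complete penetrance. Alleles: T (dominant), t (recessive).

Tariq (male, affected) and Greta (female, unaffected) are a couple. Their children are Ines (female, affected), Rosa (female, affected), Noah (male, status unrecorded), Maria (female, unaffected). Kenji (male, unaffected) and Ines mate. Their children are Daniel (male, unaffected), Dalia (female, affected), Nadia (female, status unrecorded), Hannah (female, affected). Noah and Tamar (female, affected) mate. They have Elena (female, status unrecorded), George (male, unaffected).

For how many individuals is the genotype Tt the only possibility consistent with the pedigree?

Obligate heterozygotes: Tariq is affected so carries T and passed t to Maria (tt), so Tariq is Tt; Ines is affected so carries T and received t from Greta (tt), so Ines is Tt; Rosa is affected so carries T and received t from Greta (tt), so Rosa is Tt; Tamar is affected so carries T and passed t to George (tt), so Tamar is Tt; Dalia is affected so carries T and received t from Kenji (tt), so Dalia is Tt; Hannah is affected so carries T and received t from Kenji (tt), so Hannah is Tt.
Every other individual is either homozygous by phenotype or has at least one consistent homozygous assignment, so the count is 6.

6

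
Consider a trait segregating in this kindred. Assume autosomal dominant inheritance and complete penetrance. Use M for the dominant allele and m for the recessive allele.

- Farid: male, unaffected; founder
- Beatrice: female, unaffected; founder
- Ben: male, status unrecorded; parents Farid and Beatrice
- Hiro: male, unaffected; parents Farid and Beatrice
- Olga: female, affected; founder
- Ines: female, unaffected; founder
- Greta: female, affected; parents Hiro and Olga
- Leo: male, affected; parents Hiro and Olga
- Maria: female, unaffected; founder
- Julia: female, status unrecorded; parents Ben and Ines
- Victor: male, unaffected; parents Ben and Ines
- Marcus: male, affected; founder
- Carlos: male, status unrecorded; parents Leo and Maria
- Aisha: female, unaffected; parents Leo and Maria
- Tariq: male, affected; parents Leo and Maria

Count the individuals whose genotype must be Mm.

3

Obligate heterozygotes: Greta is affected so carries M and received m from Hiro (mm), so Greta is Mm; Leo is affected so carries M and received m from Hiro (mm), so Leo is Mm; Tariq is affected so carries M and received m from Maria (mm), so Tariq is Mm.
Every other individual is either homozygous by phenotype or has at least one consistent homozygous assignment, so the count is 3.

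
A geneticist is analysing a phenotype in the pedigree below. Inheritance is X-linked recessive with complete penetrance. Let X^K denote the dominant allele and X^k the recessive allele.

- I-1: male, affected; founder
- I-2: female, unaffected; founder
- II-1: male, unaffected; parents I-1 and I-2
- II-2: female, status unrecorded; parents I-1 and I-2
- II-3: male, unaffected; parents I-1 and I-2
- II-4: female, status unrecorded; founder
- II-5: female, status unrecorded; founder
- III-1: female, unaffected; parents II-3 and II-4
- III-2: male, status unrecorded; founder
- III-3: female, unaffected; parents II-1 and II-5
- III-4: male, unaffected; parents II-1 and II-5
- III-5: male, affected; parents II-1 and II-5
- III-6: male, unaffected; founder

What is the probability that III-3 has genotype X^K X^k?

1/2

II-1 is unaffected, so II-1 is X^K Y.
II-5 passed K to III-4 (X^K Y) and passed k to III-5 (X^k Y), so II-5 is X^K X^k.
Their cross gives offspring ratios 1/2 X^K X^K : 1/2 X^K X^k. Conditioning on III-3 being unaffected, P(X^K X^k) = 1/2 / 1 = 1/2.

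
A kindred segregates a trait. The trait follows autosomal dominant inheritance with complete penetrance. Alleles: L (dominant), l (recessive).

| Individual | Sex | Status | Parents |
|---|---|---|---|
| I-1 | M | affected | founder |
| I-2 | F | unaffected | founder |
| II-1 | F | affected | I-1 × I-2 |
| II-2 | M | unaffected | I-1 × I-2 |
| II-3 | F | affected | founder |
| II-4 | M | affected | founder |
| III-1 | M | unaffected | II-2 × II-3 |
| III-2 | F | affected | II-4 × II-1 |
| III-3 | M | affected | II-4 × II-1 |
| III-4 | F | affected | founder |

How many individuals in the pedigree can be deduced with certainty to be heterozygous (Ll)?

Obligate heterozygotes: I-1 is affected so carries L and passed l to II-2 (ll), so I-1 is Ll; II-1 is affected so carries L and received l from I-2 (ll), so II-1 is Ll; II-3 is affected so carries L and passed l to III-1 (ll), so II-3 is Ll.
Every other individual is either homozygous by phenotype or has at least one consistent homozygous assignment, so the count is 3.

3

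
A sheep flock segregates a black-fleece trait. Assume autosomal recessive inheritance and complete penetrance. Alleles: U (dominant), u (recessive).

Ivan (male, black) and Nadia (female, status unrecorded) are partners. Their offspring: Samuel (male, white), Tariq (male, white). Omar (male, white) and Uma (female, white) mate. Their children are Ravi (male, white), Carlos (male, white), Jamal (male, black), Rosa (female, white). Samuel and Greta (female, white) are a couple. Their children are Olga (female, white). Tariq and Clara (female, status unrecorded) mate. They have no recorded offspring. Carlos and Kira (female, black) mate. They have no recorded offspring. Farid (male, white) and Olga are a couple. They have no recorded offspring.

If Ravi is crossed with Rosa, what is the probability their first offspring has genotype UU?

Omar is white so carries U and passed u to Jamal (uu), so Omar is Uu.
Uma is white so carries U and passed u to Jamal (uu), so Uma is Uu.
Ravi is a white offspring of Omar (Uu) × Uma (Uu), whose cross gives 1/4 UU : 1/2 Uu : 1/4 uu; conditioning on being white, Ravi is UU with probability 1/3, Uu with probability 2/3.
Rosa is a white offspring of Omar (Uu) × Uma (Uu), whose cross gives 1/4 UU : 1/2 Uu : 1/4 uu; conditioning on being white, Rosa is UU with probability 1/3, Uu with probability 2/3.
Summing over parental genotype combinations, P(offspring has genotype UU) = 1/9·1 + 2/9·1/2 + 2/9·1/2 + 4/9·1/4 = 4/9.

4/9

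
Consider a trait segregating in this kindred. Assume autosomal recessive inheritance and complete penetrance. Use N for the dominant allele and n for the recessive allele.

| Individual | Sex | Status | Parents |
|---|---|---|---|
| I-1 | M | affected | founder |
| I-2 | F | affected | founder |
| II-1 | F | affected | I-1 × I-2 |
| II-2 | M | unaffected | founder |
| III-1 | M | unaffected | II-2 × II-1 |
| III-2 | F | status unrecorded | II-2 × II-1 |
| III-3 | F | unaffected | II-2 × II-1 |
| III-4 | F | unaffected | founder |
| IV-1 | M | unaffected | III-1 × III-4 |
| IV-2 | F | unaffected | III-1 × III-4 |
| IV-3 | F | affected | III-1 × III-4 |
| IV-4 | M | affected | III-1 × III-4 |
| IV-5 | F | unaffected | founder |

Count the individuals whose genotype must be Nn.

3

Obligate heterozygotes: III-1 is unaffected so carries N and received n from II-1 (nn), so III-1 is Nn; III-3 is unaffected so carries N and received n from II-1 (nn), so III-3 is Nn; III-4 is unaffected so carries N and passed n to IV-3 (nn), so III-4 is Nn.
Every other individual is either homozygous by phenotype or has at least one consistent homozygous assignment, so the count is 3.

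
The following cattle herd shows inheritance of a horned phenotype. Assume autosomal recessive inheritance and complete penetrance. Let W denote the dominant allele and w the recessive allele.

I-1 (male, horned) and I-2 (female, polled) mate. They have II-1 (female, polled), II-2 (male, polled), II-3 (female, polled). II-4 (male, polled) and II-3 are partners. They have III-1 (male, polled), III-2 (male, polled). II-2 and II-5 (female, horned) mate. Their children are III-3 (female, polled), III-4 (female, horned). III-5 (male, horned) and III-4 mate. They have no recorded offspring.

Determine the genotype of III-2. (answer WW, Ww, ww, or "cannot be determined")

III-2's phenotype allows WW or Ww, and no parent or child forces a single allele at both positions; consistent genotype assignments exist with III-2 as WW or Ww.

cannot be determined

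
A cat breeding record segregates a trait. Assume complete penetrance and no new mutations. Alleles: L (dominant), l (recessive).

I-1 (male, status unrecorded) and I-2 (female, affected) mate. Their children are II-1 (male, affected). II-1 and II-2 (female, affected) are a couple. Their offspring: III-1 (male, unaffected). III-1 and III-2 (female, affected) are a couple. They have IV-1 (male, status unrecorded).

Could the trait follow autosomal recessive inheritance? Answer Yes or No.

No

Under autosomal recessive, III-1 (unaffected, male) cannot arise from II-1 (affected) × II-2 (affected).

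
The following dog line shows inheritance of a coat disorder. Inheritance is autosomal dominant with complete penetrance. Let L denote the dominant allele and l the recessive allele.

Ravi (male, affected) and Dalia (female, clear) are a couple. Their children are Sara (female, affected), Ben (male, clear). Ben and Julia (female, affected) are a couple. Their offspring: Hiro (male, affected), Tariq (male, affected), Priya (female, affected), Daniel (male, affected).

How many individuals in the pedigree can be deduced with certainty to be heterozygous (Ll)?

6

Obligate heterozygotes: Ravi is affected so carries L and passed l to Ben (ll), so Ravi is Ll; Sara is affected so carries L and received l from Dalia (ll), so Sara is Ll; Hiro is affected so carries L and received l from Ben (ll), so Hiro is Ll; Tariq is affected so carries L and received l from Ben (ll), so Tariq is Ll; Priya is affected so carries L and received l from Ben (ll), so Priya is Ll; Daniel is affected so carries L and received l from Ben (ll), so Daniel is Ll.
Every other individual is either homozygous by phenotype or has at least one consistent homozygous assignment, so the count is 6.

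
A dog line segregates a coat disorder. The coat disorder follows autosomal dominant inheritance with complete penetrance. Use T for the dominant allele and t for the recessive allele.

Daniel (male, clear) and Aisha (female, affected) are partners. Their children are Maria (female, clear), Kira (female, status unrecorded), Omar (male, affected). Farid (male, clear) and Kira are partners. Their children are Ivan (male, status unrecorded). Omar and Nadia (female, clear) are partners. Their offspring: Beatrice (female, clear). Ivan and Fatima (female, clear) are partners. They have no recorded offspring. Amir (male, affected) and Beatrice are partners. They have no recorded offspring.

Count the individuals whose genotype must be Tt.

Obligate heterozygotes: Aisha is affected so carries T and passed t to Maria (tt), so Aisha is Tt; Omar is affected so carries T and received t from Daniel (tt), so Omar is Tt.
Every other individual is either homozygous by phenotype or has at least one consistent homozygous assignment, so the count is 2.

2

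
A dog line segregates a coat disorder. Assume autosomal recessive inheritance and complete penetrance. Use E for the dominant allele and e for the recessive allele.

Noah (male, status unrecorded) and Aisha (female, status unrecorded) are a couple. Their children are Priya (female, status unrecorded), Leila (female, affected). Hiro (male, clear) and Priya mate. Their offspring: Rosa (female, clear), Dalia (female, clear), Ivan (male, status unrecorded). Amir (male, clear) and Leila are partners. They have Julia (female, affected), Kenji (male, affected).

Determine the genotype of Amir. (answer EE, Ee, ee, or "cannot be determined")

From phenotype alone, Amir is EE or Ee.
Amir is clear so carries E and passed e to Julia (ee), so Amir is Ee.

Ee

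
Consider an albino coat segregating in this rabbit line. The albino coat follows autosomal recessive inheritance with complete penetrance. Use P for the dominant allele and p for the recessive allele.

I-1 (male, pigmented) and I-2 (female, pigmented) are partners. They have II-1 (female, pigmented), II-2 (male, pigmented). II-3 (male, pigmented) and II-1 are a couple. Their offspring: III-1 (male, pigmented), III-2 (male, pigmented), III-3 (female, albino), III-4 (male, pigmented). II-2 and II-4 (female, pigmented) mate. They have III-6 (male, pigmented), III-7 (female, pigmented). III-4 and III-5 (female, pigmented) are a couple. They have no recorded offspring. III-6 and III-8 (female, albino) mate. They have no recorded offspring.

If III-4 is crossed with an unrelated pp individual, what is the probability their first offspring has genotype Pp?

II-3 is pigmented so carries P and passed p to III-3 (pp), so II-3 is Pp.
II-1 is pigmented so carries P and passed p to III-3 (pp), so II-1 is Pp.
III-4 is a pigmented offspring of II-3 (Pp) × II-1 (Pp), whose cross gives 1/4 PP : 1/2 Pp : 1/4 pp; conditioning on being pigmented, III-4 is PP with probability 1/3, Pp with probability 2/3.
Summing over parental genotype combinations, P(offspring has genotype Pp) = 1/3·1 + 2/3·1/2 = 2/3.

2/3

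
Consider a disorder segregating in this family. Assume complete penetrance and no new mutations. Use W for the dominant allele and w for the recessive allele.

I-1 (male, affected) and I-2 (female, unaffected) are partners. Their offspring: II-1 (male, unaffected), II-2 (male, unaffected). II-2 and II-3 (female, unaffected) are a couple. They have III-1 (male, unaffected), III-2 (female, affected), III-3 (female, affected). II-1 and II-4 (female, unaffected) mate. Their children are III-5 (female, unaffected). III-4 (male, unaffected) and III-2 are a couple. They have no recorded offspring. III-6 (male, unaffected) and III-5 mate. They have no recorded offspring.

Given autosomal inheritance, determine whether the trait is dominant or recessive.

recessive

II-2 and II-3 are both unaffected yet have an affected child III-2. Under dominance, an affected child requires at least one affected parent, so the trait cannot be dominant.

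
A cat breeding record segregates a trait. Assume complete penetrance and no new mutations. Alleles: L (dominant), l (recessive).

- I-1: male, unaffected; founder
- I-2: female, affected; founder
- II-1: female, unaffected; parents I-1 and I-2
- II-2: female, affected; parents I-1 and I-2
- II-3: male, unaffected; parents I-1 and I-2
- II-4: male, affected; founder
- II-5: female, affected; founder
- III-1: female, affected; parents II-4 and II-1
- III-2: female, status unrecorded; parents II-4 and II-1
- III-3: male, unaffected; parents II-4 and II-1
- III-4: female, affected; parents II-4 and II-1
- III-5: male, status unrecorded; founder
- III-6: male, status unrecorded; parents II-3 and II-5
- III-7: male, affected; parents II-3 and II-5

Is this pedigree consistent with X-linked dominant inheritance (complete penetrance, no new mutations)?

Yes

A consistent assignment under X-linked dominant exists: I-1 X^l Y, I-2 X^L X^l, II-1 X^l X^l, II-2 X^L X^l, II-3 X^l Y, II-4 X^L Y, II-5 X^L X^L, III-1 X^L X^l, III-2 X^L X^l, III-3 X^l Y, III-4 X^L X^l, III-5 X^L Y, III-6 X^L Y, III-7 X^L Y.
In this assignment every recorded phenotype matches its genotype and every non-founder's genotype is obtainable from its parents' genotypes, so the pedigree is consistent.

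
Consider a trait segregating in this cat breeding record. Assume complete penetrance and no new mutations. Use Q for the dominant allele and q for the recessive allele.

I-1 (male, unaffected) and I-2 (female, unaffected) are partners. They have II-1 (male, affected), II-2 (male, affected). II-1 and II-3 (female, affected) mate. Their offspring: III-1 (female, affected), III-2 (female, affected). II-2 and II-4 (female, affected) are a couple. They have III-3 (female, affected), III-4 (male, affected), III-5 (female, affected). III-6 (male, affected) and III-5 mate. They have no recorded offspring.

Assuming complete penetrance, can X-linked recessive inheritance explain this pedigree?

Yes

A consistent assignment under X-linked recessive exists: I-1 X^Q Y, I-2 X^Q X^q, II-1 X^q Y, II-2 X^q Y, II-3 X^q X^q, II-4 X^q X^q, III-1 X^q X^q, III-2 X^q X^q, III-3 X^q X^q, III-4 X^q Y, III-5 X^q X^q, III-6 X^q Y.
In this assignment every recorded phenotype matches its genotype and every non-founder's genotype is obtainable from its parents' genotypes, so the pedigree is consistent.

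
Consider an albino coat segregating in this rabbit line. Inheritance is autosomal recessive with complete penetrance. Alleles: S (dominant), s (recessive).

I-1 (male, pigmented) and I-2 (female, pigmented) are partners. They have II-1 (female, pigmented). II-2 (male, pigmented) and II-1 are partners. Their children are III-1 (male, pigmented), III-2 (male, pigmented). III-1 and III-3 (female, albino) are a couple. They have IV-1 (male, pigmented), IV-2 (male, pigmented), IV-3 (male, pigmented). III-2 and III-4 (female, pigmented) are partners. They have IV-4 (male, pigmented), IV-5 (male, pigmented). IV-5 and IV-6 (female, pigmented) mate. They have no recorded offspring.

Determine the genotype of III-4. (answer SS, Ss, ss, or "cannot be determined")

III-4's phenotype allows SS or Ss, and no parent or child forces a single allele at both positions; consistent genotype assignments exist with III-4 as SS or Ss.

cannot be determined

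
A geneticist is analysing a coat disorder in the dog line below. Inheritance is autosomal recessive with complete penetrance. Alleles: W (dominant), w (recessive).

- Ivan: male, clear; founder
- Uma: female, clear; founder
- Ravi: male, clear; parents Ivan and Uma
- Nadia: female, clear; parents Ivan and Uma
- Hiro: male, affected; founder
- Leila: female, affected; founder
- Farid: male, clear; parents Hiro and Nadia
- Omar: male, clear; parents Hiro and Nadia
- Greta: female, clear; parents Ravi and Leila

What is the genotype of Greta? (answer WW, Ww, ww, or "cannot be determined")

Ww

From phenotype alone, Greta is WW or Ww.
Greta is clear so carries W and received w from Leila (ww), so Greta is Ww.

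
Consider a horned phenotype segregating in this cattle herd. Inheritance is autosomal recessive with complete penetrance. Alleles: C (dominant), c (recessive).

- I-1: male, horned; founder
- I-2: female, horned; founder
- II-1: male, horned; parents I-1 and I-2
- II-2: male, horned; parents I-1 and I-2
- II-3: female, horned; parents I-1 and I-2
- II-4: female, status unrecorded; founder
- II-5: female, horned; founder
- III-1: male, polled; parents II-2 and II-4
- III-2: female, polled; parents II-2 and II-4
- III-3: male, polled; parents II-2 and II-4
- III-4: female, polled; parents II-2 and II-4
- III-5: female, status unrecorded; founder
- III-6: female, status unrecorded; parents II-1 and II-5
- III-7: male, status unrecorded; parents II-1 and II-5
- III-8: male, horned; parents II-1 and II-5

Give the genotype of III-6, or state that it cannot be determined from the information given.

cc

From phenotype alone, III-6 is CC or Cc or cc.
III-6 received c from II-1 (cc) and received c from II-5 (cc), so III-6 is cc.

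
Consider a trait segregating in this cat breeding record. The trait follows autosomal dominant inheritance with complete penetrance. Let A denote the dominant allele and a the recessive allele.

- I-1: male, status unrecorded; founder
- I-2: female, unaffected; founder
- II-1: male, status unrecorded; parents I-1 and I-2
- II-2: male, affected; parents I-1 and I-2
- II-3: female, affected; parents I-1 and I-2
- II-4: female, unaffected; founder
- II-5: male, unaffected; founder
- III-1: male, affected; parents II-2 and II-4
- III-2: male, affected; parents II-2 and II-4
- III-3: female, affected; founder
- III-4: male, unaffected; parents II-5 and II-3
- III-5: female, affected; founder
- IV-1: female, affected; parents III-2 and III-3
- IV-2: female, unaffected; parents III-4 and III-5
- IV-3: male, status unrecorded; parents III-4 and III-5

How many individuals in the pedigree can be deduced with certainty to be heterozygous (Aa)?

5

Obligate heterozygotes: II-2 is affected so carries A and received a from I-2 (aa), so II-2 is Aa; II-3 is affected so carries A and received a from I-2 (aa), so II-3 is Aa; III-1 is affected so carries A and received a from II-4 (aa), so III-1 is Aa; III-2 is affected so carries A and received a from II-4 (aa), so III-2 is Aa; III-5 is affected so carries A and passed a to IV-2 (aa), so III-5 is Aa.
Every other individual is either homozygous by phenotype or has at least one consistent homozygous assignment, so the count is 5.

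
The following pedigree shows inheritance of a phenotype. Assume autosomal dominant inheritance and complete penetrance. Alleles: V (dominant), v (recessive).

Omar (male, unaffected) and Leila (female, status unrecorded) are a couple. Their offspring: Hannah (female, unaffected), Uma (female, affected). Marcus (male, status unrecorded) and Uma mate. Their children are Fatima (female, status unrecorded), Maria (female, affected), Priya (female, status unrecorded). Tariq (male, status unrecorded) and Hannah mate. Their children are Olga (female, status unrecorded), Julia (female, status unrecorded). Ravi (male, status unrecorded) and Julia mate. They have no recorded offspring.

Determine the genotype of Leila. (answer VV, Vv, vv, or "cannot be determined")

From phenotype alone, Leila is VV or Vv or vv.
Leila passed V to Uma (Vv, whose v came from Omar) and passed v to Hannah (vv), so Leila is Vv.

Vv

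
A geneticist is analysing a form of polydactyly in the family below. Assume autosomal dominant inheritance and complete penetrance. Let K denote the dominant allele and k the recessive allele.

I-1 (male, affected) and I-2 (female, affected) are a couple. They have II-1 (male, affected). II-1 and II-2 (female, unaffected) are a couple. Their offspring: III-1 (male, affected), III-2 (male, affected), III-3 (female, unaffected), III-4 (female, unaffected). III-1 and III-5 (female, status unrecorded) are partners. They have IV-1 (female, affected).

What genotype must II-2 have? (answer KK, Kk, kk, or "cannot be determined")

II-2 is unaffected, so II-2 is kk.

kk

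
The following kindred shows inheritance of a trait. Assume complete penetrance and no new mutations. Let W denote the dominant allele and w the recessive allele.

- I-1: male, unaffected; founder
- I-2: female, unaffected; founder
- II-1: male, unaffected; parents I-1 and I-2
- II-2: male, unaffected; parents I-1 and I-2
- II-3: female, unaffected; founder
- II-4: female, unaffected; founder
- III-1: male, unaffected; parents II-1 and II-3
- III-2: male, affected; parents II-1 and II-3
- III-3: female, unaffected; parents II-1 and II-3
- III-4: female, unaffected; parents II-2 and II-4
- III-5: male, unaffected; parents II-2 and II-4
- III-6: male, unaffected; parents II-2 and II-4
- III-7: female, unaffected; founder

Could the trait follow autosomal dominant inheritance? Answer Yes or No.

Under autosomal dominant, III-2 (affected, male) cannot arise from II-1 (unaffected) × II-3 (unaffected).

No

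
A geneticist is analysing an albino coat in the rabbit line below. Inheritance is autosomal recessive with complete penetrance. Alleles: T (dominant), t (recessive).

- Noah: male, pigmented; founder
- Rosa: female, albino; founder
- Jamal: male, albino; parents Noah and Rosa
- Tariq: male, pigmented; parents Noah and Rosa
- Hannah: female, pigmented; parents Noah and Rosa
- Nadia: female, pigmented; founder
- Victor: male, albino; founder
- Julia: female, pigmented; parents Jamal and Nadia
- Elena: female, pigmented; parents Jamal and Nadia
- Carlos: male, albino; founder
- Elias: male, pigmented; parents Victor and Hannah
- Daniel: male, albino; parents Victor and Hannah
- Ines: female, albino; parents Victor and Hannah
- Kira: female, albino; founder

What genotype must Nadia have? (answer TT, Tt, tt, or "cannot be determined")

cannot be determined

Nadia's phenotype allows TT or Tt, and no parent or child forces a single allele at both positions; consistent genotype assignments exist with Nadia as TT or Tt.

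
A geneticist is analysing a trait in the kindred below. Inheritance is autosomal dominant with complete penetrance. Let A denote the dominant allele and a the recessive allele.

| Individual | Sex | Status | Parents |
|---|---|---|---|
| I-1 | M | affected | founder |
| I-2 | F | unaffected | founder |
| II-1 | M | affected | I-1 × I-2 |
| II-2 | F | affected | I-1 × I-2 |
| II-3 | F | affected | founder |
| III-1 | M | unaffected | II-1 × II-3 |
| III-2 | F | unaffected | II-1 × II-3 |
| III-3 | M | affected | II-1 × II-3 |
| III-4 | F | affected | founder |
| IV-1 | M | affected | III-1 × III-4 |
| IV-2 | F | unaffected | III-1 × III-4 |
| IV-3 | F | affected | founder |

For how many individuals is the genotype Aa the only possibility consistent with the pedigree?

Obligate heterozygotes: II-1 is affected so carries A and received a from I-2 (aa), so II-1 is Aa; II-2 is affected so carries A and received a from I-2 (aa), so II-2 is Aa; II-3 is affected so carries A and passed a to III-1 (aa), so II-3 is Aa; III-4 is affected so carries A and passed a to IV-2 (aa), so III-4 is Aa; IV-1 is affected so carries A and received a from III-1 (aa), so IV-1 is Aa.
Every other individual is either homozygous by phenotype or has at least one consistent homozygous assignment, so the count is 5.

5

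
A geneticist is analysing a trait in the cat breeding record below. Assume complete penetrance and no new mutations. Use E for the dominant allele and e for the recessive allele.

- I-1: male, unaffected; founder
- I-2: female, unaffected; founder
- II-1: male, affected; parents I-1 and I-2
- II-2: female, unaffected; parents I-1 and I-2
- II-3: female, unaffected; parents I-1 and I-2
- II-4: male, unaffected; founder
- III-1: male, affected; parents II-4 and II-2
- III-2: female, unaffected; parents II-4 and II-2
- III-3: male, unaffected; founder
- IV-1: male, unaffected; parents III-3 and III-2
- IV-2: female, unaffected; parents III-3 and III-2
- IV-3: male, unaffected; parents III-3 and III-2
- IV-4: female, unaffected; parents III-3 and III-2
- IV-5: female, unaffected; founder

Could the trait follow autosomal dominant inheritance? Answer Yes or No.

Under autosomal dominant, II-1 (affected, male) cannot arise from I-1 (unaffected) × I-2 (unaffected).

No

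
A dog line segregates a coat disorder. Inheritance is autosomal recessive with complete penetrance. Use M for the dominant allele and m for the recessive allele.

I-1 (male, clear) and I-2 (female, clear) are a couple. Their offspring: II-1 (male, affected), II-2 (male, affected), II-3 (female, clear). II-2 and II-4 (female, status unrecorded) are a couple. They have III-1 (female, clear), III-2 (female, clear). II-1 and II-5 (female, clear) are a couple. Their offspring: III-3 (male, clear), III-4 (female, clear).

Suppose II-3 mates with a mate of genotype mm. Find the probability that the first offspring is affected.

1/3

I-1 is clear so carries M and passed m to II-1 (mm), so I-1 is Mm.
I-2 is clear so carries M and passed m to II-1 (mm), so I-2 is Mm.
II-3 is a clear offspring of I-1 (Mm) × I-2 (Mm), whose cross gives 1/4 MM : 1/2 Mm : 1/4 mm; conditioning on being clear, II-3 is MM with probability 1/3, Mm with probability 2/3.
Summing over parental genotype combinations, P(offspring is affected) = 2/3·1/2 = 1/3.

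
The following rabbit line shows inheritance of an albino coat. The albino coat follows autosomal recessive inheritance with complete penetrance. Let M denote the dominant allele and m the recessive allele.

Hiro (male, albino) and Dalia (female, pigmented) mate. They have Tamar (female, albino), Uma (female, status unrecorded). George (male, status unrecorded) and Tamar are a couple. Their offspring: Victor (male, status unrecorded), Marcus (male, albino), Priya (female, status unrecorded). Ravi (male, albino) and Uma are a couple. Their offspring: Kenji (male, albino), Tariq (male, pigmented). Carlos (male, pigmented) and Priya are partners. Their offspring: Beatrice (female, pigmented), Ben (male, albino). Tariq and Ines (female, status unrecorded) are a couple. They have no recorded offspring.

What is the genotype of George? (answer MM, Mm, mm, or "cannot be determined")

George's phenotype is unrecorded, and no parent or child forces a single allele at both positions; consistent genotype assignments exist with George as Mm or mm.

cannot be determined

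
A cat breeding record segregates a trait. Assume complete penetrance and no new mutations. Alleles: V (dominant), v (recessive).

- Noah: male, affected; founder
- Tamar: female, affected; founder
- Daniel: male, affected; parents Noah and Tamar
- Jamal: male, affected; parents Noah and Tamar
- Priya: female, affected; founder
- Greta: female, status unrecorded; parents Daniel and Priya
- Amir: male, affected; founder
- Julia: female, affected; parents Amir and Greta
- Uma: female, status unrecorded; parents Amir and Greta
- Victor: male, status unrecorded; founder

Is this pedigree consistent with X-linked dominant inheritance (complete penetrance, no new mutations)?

Yes

A consistent assignment under X-linked dominant exists: Noah X^V Y, Tamar X^V X^V, Daniel X^V Y, Jamal X^V Y, Priya X^V X^V, Greta X^V X^V, Amir X^V Y, Julia X^V X^V, Uma X^V X^V, Victor X^V Y.
In this assignment every recorded phenotype matches its genotype and every non-founder's genotype is obtainable from its parents' genotypes, so the pedigree is consistent.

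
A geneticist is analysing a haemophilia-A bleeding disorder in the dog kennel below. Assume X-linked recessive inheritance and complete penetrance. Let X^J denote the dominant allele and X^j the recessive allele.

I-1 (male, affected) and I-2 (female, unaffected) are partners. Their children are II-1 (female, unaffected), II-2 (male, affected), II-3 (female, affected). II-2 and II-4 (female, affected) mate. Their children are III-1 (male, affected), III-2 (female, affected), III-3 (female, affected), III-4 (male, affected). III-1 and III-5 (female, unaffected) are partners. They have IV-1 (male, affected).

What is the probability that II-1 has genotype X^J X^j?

1

II-1 is unaffected so carries J and received j from I-1 (X^j Y), so II-1 is X^J X^j, giving P(X^J X^j) = 1.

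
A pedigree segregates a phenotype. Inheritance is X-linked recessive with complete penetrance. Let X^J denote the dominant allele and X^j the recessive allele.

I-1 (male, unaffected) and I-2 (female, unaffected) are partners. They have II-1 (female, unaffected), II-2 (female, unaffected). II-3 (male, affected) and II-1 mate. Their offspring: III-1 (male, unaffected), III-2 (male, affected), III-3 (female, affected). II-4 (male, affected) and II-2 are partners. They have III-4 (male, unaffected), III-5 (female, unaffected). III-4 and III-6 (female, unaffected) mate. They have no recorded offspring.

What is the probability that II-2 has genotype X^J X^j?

I-1 is unaffected, so I-1 is X^J Y.
I-2 is unaffected so carries J and passed j to II-1 (X^J X^j, whose J came from I-1), so I-2 is X^J X^j.
Their cross gives offspring ratios 1/2 X^J X^J : 1/2 X^J X^j. Conditioning on II-2 being unaffected, P(X^J X^j) = 1/2 / 1 = 1/2 before taking II-2's own offspring into account.
II-4 is affected, so II-4 is X^j Y.
Now use II-2's offspring. Probability of each recorded status — unaffected son III-4: 1/2 if II-2 is X^J X^j, 1 if X^J X^J; unaffected daughter III-5: 1/2 if II-2 is X^J X^j, 1 if X^J X^J.
Bayes: P(X^J X^j) = 1/2·1/4 / (1/2·1/4 + 1/2·1) = 1/5.

1/5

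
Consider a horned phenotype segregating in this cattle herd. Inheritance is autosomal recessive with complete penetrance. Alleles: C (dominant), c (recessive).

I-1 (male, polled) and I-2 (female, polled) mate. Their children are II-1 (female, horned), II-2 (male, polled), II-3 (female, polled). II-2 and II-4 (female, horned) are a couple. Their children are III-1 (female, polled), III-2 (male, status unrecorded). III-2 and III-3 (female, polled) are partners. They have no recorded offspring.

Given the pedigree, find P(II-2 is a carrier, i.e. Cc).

I-1 is polled so carries C and passed c to II-1 (cc), so I-1 is Cc.
I-2 is polled so carries C and passed c to II-1 (cc), so I-2 is Cc.
Their cross gives offspring ratios 1/4 CC : 1/2 Cc : 1/4 cc. Conditioning on II-2 being polled, P(Cc) = 1/2 / 3/4 = 2/3 before taking II-2's own offspring into account.
II-4 is horned, so II-4 is cc.
Now use II-2's offspring. Probability of each recorded status — polled daughter III-1: 1/2 if II-2 is Cc, 1 if CC. (III-2: equally likely either way, so uninformative.)
Bayes: P(Cc) = 2/3·1/2 / (2/3·1/2 + 1/3·1) = 1/2.

1/2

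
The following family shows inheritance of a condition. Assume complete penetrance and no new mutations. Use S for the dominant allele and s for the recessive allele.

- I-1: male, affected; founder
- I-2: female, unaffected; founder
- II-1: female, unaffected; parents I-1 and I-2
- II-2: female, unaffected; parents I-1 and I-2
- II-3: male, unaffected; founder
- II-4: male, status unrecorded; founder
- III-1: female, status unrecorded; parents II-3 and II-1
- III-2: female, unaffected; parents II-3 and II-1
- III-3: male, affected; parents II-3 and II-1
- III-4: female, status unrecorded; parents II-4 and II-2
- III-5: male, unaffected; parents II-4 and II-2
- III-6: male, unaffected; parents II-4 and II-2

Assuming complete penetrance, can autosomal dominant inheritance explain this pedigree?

Under autosomal dominant, III-3 (affected, male) cannot arise from II-3 (unaffected) × II-1 (unaffected).

No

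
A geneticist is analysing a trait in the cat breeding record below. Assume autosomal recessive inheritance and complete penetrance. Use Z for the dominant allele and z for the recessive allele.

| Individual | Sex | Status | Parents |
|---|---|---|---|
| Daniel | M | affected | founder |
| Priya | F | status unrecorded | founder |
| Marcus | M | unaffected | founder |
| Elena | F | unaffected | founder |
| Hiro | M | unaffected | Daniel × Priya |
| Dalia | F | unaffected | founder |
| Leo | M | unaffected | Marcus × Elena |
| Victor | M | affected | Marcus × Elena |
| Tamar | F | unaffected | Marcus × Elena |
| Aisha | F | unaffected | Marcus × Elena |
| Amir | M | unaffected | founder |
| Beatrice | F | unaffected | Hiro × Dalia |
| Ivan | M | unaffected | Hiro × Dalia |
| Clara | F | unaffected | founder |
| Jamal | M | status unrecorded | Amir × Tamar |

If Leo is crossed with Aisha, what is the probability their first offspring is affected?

Marcus is unaffected so carries Z and passed z to Victor (zz), so Marcus is Zz.
Elena is unaffected so carries Z and passed z to Victor (zz), so Elena is Zz.
Leo is an unaffected offspring of Marcus (Zz) × Elena (Zz), whose cross gives 1/4 ZZ : 1/2 Zz : 1/4 zz; conditioning on being unaffected, Leo is ZZ with probability 1/3, Zz with probability 2/3.
Aisha is an unaffected offspring of Marcus (Zz) × Elena (Zz), whose cross gives 1/4 ZZ : 1/2 Zz : 1/4 zz; conditioning on being unaffected, Aisha is ZZ with probability 1/3, Zz with probability 2/3.
Summing over parental genotype combinations, P(offspring is affected) = 4/9·1/4 = 1/9.

1/9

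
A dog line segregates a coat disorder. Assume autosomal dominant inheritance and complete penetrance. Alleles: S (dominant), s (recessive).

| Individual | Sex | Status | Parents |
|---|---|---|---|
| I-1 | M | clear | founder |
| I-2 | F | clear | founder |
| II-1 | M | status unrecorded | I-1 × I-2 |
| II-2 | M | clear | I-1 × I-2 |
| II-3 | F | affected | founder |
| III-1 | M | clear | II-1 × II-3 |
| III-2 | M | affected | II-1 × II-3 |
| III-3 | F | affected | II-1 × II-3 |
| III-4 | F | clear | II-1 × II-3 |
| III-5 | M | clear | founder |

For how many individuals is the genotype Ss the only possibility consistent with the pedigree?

3

Obligate heterozygotes: II-3 is affected so carries S and passed s to III-1 (ss), so II-3 is Ss; III-2 is affected so carries S and received s from II-1 (ss), so III-2 is Ss; III-3 is affected so carries S and received s from II-1 (ss), so III-3 is Ss.
Every other individual is either homozygous by phenotype or has at least one consistent homozygous assignment, so the count is 3.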